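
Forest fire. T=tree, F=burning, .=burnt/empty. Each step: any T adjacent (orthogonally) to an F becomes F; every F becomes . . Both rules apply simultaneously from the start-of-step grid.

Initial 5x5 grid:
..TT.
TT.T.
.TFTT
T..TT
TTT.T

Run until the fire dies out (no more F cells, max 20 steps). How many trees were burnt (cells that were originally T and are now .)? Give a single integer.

Step 1: +2 fires, +1 burnt (F count now 2)
Step 2: +4 fires, +2 burnt (F count now 4)
Step 3: +3 fires, +4 burnt (F count now 3)
Step 4: +2 fires, +3 burnt (F count now 2)
Step 5: +0 fires, +2 burnt (F count now 0)
Fire out after step 5
Initially T: 15, now '.': 21
Total burnt (originally-T cells now '.'): 11

Answer: 11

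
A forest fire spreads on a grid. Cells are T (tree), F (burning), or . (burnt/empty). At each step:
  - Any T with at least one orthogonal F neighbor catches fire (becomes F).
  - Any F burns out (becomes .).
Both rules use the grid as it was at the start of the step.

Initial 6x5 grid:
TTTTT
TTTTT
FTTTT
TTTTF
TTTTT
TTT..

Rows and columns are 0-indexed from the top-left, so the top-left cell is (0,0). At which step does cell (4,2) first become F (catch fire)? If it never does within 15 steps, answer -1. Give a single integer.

Step 1: cell (4,2)='T' (+6 fires, +2 burnt)
Step 2: cell (4,2)='T' (+9 fires, +6 burnt)
Step 3: cell (4,2)='F' (+7 fires, +9 burnt)
  -> target ignites at step 3
Step 4: cell (4,2)='.' (+4 fires, +7 burnt)
Step 5: cell (4,2)='.' (+0 fires, +4 burnt)
  fire out at step 5

3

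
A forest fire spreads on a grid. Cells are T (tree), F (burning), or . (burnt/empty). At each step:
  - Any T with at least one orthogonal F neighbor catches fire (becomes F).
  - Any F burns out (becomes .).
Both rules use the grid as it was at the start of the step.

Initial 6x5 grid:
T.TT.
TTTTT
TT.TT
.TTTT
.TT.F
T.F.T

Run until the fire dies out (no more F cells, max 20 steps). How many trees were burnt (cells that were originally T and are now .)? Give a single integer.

Step 1: +3 fires, +2 burnt (F count now 3)
Step 2: +4 fires, +3 burnt (F count now 4)
Step 3: +3 fires, +4 burnt (F count now 3)
Step 4: +2 fires, +3 burnt (F count now 2)
Step 5: +4 fires, +2 burnt (F count now 4)
Step 6: +2 fires, +4 burnt (F count now 2)
Step 7: +1 fires, +2 burnt (F count now 1)
Step 8: +0 fires, +1 burnt (F count now 0)
Fire out after step 8
Initially T: 20, now '.': 29
Total burnt (originally-T cells now '.'): 19

Answer: 19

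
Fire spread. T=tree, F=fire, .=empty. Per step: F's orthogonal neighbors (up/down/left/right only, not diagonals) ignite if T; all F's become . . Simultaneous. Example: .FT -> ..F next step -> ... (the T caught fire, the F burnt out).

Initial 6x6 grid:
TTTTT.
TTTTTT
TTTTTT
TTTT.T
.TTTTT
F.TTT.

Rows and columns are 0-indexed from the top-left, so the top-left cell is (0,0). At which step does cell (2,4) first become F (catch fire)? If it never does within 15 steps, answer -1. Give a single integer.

Step 1: cell (2,4)='T' (+0 fires, +1 burnt)
  fire out at step 1
Target never catches fire within 15 steps

-1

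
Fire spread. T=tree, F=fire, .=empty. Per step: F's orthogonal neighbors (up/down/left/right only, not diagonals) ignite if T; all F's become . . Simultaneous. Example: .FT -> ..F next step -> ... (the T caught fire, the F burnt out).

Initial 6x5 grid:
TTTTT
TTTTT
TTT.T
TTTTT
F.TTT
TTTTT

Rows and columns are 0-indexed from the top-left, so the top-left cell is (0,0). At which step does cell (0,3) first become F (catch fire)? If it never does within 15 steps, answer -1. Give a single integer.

Step 1: cell (0,3)='T' (+2 fires, +1 burnt)
Step 2: cell (0,3)='T' (+3 fires, +2 burnt)
Step 3: cell (0,3)='T' (+4 fires, +3 burnt)
Step 4: cell (0,3)='T' (+6 fires, +4 burnt)
Step 5: cell (0,3)='T' (+5 fires, +6 burnt)
Step 6: cell (0,3)='T' (+4 fires, +5 burnt)
Step 7: cell (0,3)='F' (+2 fires, +4 burnt)
  -> target ignites at step 7
Step 8: cell (0,3)='.' (+1 fires, +2 burnt)
Step 9: cell (0,3)='.' (+0 fires, +1 burnt)
  fire out at step 9

7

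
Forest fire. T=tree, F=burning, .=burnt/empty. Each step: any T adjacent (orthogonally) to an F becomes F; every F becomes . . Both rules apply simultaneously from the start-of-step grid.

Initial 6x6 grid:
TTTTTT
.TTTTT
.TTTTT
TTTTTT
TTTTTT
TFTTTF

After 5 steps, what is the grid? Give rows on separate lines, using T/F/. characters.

Step 1: 5 trees catch fire, 2 burn out
  TTTTTT
  .TTTTT
  .TTTTT
  TTTTTT
  TFTTTF
  F.FTF.
Step 2: 6 trees catch fire, 5 burn out
  TTTTTT
  .TTTTT
  .TTTTT
  TFTTTF
  F.FTF.
  ...F..
Step 3: 6 trees catch fire, 6 burn out
  TTTTTT
  .TTTTT
  .FTTTF
  F.FTF.
  ...F..
  ......
Step 4: 5 trees catch fire, 6 burn out
  TTTTTT
  .FTTTF
  ..FTF.
  ...F..
  ......
  ......
Step 5: 5 trees catch fire, 5 burn out
  TFTTTF
  ..FTF.
  ...F..
  ......
  ......
  ......

TFTTTF
..FTF.
...F..
......
......
......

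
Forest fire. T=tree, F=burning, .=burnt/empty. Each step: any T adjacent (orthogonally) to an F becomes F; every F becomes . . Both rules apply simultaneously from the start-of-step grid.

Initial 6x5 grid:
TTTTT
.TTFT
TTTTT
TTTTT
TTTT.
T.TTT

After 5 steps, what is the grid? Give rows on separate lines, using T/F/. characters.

Step 1: 4 trees catch fire, 1 burn out
  TTTFT
  .TF.F
  TTTFT
  TTTTT
  TTTT.
  T.TTT
Step 2: 6 trees catch fire, 4 burn out
  TTF.F
  .F...
  TTF.F
  TTTFT
  TTTT.
  T.TTT
Step 3: 5 trees catch fire, 6 burn out
  TF...
  .....
  TF...
  TTF.F
  TTTF.
  T.TTT
Step 4: 5 trees catch fire, 5 burn out
  F....
  .....
  F....
  TF...
  TTF..
  T.TFT
Step 5: 4 trees catch fire, 5 burn out
  .....
  .....
  .....
  F....
  TF...
  T.F.F

.....
.....
.....
F....
TF...
T.F.F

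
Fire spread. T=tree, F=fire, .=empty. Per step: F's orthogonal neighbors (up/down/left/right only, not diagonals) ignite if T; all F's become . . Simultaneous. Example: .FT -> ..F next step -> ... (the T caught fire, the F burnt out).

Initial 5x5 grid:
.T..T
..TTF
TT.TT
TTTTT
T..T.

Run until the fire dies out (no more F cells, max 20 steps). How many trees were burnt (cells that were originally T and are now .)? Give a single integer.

Answer: 14

Derivation:
Step 1: +3 fires, +1 burnt (F count now 3)
Step 2: +3 fires, +3 burnt (F count now 3)
Step 3: +1 fires, +3 burnt (F count now 1)
Step 4: +2 fires, +1 burnt (F count now 2)
Step 5: +1 fires, +2 burnt (F count now 1)
Step 6: +2 fires, +1 burnt (F count now 2)
Step 7: +2 fires, +2 burnt (F count now 2)
Step 8: +0 fires, +2 burnt (F count now 0)
Fire out after step 8
Initially T: 15, now '.': 24
Total burnt (originally-T cells now '.'): 14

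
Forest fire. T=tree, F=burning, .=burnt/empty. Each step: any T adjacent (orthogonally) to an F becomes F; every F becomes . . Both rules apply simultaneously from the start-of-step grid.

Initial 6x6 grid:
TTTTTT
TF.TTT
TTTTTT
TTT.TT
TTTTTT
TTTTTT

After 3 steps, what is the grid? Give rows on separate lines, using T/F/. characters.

Step 1: 3 trees catch fire, 1 burn out
  TFTTTT
  F..TTT
  TFTTTT
  TTT.TT
  TTTTTT
  TTTTTT
Step 2: 5 trees catch fire, 3 burn out
  F.FTTT
  ...TTT
  F.FTTT
  TFT.TT
  TTTTTT
  TTTTTT
Step 3: 5 trees catch fire, 5 burn out
  ...FTT
  ...TTT
  ...FTT
  F.F.TT
  TFTTTT
  TTTTTT

...FTT
...TTT
...FTT
F.F.TT
TFTTTT
TTTTTT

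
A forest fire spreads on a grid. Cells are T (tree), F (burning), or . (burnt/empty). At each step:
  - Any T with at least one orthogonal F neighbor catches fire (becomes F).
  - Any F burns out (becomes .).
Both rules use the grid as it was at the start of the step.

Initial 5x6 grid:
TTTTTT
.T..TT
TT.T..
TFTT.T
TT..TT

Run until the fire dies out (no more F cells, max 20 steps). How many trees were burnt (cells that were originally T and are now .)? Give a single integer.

Answer: 17

Derivation:
Step 1: +4 fires, +1 burnt (F count now 4)
Step 2: +4 fires, +4 burnt (F count now 4)
Step 3: +2 fires, +4 burnt (F count now 2)
Step 4: +2 fires, +2 burnt (F count now 2)
Step 5: +1 fires, +2 burnt (F count now 1)
Step 6: +1 fires, +1 burnt (F count now 1)
Step 7: +2 fires, +1 burnt (F count now 2)
Step 8: +1 fires, +2 burnt (F count now 1)
Step 9: +0 fires, +1 burnt (F count now 0)
Fire out after step 9
Initially T: 20, now '.': 27
Total burnt (originally-T cells now '.'): 17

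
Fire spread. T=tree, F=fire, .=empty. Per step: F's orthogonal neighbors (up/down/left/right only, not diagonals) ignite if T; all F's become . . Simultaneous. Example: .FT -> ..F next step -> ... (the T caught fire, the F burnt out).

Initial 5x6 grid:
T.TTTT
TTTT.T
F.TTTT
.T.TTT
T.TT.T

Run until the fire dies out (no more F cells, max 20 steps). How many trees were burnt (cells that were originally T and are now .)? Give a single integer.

Answer: 20

Derivation:
Step 1: +1 fires, +1 burnt (F count now 1)
Step 2: +2 fires, +1 burnt (F count now 2)
Step 3: +1 fires, +2 burnt (F count now 1)
Step 4: +3 fires, +1 burnt (F count now 3)
Step 5: +2 fires, +3 burnt (F count now 2)
Step 6: +3 fires, +2 burnt (F count now 3)
Step 7: +4 fires, +3 burnt (F count now 4)
Step 8: +3 fires, +4 burnt (F count now 3)
Step 9: +1 fires, +3 burnt (F count now 1)
Step 10: +0 fires, +1 burnt (F count now 0)
Fire out after step 10
Initially T: 22, now '.': 28
Total burnt (originally-T cells now '.'): 20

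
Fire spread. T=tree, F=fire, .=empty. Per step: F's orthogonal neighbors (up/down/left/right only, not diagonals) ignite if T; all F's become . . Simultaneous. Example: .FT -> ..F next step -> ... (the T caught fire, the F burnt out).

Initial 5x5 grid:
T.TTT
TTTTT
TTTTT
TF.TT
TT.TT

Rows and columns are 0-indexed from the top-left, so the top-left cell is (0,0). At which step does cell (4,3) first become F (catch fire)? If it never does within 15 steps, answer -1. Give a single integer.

Step 1: cell (4,3)='T' (+3 fires, +1 burnt)
Step 2: cell (4,3)='T' (+4 fires, +3 burnt)
Step 3: cell (4,3)='T' (+3 fires, +4 burnt)
Step 4: cell (4,3)='T' (+5 fires, +3 burnt)
Step 5: cell (4,3)='F' (+4 fires, +5 burnt)
  -> target ignites at step 5
Step 6: cell (4,3)='.' (+2 fires, +4 burnt)
Step 7: cell (4,3)='.' (+0 fires, +2 burnt)
  fire out at step 7

5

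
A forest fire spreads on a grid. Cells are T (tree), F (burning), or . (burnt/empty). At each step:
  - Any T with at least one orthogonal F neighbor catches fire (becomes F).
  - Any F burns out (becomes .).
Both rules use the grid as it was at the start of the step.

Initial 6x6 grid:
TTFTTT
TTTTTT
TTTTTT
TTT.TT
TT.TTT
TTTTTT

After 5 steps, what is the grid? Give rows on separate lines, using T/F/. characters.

Step 1: 3 trees catch fire, 1 burn out
  TF.FTT
  TTFTTT
  TTTTTT
  TTT.TT
  TT.TTT
  TTTTTT
Step 2: 5 trees catch fire, 3 burn out
  F...FT
  TF.FTT
  TTFTTT
  TTT.TT
  TT.TTT
  TTTTTT
Step 3: 6 trees catch fire, 5 burn out
  .....F
  F...FT
  TF.FTT
  TTF.TT
  TT.TTT
  TTTTTT
Step 4: 4 trees catch fire, 6 burn out
  ......
  .....F
  F...FT
  TF..TT
  TT.TTT
  TTTTTT
Step 5: 4 trees catch fire, 4 burn out
  ......
  ......
  .....F
  F...FT
  TF.TTT
  TTTTTT

......
......
.....F
F...FT
TF.TTT
TTTTTT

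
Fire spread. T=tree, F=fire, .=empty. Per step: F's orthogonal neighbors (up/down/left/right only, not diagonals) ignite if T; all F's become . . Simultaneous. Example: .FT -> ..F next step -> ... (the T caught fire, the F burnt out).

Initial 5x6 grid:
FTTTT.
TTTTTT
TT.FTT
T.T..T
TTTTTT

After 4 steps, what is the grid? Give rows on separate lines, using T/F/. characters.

Step 1: 4 trees catch fire, 2 burn out
  .FTTT.
  FTTFTT
  TT..FT
  T.T..T
  TTTTTT
Step 2: 7 trees catch fire, 4 burn out
  ..FFT.
  .FF.FT
  FT...F
  T.T..T
  TTTTTT
Step 3: 5 trees catch fire, 7 burn out
  ....F.
  .....F
  .F....
  F.T..F
  TTTTTT
Step 4: 2 trees catch fire, 5 burn out
  ......
  ......
  ......
  ..T...
  FTTTTF

......
......
......
..T...
FTTTTF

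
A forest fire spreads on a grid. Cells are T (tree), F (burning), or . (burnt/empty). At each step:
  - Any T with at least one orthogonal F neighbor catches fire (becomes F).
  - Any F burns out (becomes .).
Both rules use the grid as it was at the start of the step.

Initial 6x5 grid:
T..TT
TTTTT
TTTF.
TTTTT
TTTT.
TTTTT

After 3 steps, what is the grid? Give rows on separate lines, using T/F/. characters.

Step 1: 3 trees catch fire, 1 burn out
  T..TT
  TTTFT
  TTF..
  TTTFT
  TTTT.
  TTTTT
Step 2: 7 trees catch fire, 3 burn out
  T..FT
  TTF.F
  TF...
  TTF.F
  TTTF.
  TTTTT
Step 3: 6 trees catch fire, 7 burn out
  T...F
  TF...
  F....
  TF...
  TTF..
  TTTFT

T...F
TF...
F....
TF...
TTF..
TTTFT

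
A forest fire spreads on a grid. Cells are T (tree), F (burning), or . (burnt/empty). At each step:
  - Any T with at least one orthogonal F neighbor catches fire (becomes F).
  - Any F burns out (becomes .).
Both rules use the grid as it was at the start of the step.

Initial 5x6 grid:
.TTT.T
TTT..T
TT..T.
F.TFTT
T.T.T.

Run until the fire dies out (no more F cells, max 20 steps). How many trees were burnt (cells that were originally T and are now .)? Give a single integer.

Step 1: +4 fires, +2 burnt (F count now 4)
Step 2: +6 fires, +4 burnt (F count now 6)
Step 3: +1 fires, +6 burnt (F count now 1)
Step 4: +2 fires, +1 burnt (F count now 2)
Step 5: +1 fires, +2 burnt (F count now 1)
Step 6: +1 fires, +1 burnt (F count now 1)
Step 7: +0 fires, +1 burnt (F count now 0)
Fire out after step 7
Initially T: 17, now '.': 28
Total burnt (originally-T cells now '.'): 15

Answer: 15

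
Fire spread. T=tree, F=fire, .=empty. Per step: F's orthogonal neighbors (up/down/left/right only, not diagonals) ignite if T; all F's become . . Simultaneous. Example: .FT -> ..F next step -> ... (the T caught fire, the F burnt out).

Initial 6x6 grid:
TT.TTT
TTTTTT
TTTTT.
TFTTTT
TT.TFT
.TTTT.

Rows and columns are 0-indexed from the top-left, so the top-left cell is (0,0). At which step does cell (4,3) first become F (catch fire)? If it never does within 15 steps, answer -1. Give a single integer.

Step 1: cell (4,3)='F' (+8 fires, +2 burnt)
  -> target ignites at step 1
Step 2: cell (4,3)='.' (+9 fires, +8 burnt)
Step 3: cell (4,3)='.' (+6 fires, +9 burnt)
Step 4: cell (4,3)='.' (+4 fires, +6 burnt)
Step 5: cell (4,3)='.' (+2 fires, +4 burnt)
Step 6: cell (4,3)='.' (+0 fires, +2 burnt)
  fire out at step 6

1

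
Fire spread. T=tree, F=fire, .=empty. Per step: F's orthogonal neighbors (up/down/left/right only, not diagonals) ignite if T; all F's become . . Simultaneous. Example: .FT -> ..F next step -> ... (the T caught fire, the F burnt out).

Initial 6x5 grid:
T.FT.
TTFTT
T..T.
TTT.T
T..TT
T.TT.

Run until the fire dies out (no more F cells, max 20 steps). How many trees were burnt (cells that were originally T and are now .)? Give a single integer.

Answer: 13

Derivation:
Step 1: +3 fires, +2 burnt (F count now 3)
Step 2: +3 fires, +3 burnt (F count now 3)
Step 3: +2 fires, +3 burnt (F count now 2)
Step 4: +1 fires, +2 burnt (F count now 1)
Step 5: +2 fires, +1 burnt (F count now 2)
Step 6: +2 fires, +2 burnt (F count now 2)
Step 7: +0 fires, +2 burnt (F count now 0)
Fire out after step 7
Initially T: 18, now '.': 25
Total burnt (originally-T cells now '.'): 13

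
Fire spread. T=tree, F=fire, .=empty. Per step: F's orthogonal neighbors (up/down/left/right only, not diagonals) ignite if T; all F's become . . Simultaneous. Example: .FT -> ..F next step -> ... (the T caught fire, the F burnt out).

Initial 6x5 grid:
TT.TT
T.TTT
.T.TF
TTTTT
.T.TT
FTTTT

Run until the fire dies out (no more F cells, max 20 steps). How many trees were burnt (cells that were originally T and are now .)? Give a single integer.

Step 1: +4 fires, +2 burnt (F count now 4)
Step 2: +6 fires, +4 burnt (F count now 6)
Step 3: +7 fires, +6 burnt (F count now 7)
Step 4: +2 fires, +7 burnt (F count now 2)
Step 5: +0 fires, +2 burnt (F count now 0)
Fire out after step 5
Initially T: 22, now '.': 27
Total burnt (originally-T cells now '.'): 19

Answer: 19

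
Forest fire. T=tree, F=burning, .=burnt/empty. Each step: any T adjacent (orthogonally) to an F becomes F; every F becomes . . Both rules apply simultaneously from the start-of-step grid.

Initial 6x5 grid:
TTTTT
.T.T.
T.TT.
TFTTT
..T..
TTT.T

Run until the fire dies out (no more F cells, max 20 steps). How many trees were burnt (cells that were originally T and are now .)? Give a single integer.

Answer: 18

Derivation:
Step 1: +2 fires, +1 burnt (F count now 2)
Step 2: +4 fires, +2 burnt (F count now 4)
Step 3: +3 fires, +4 burnt (F count now 3)
Step 4: +2 fires, +3 burnt (F count now 2)
Step 5: +2 fires, +2 burnt (F count now 2)
Step 6: +2 fires, +2 burnt (F count now 2)
Step 7: +1 fires, +2 burnt (F count now 1)
Step 8: +2 fires, +1 burnt (F count now 2)
Step 9: +0 fires, +2 burnt (F count now 0)
Fire out after step 9
Initially T: 19, now '.': 29
Total burnt (originally-T cells now '.'): 18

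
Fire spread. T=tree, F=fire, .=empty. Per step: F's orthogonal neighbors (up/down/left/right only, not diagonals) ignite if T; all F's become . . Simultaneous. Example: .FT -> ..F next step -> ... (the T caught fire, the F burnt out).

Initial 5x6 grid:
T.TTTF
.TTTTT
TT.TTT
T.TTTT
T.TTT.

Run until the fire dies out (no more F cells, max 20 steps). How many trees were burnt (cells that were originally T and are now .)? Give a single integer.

Step 1: +2 fires, +1 burnt (F count now 2)
Step 2: +3 fires, +2 burnt (F count now 3)
Step 3: +4 fires, +3 burnt (F count now 4)
Step 4: +3 fires, +4 burnt (F count now 3)
Step 5: +3 fires, +3 burnt (F count now 3)
Step 6: +3 fires, +3 burnt (F count now 3)
Step 7: +2 fires, +3 burnt (F count now 2)
Step 8: +1 fires, +2 burnt (F count now 1)
Step 9: +1 fires, +1 burnt (F count now 1)
Step 10: +0 fires, +1 burnt (F count now 0)
Fire out after step 10
Initially T: 23, now '.': 29
Total burnt (originally-T cells now '.'): 22

Answer: 22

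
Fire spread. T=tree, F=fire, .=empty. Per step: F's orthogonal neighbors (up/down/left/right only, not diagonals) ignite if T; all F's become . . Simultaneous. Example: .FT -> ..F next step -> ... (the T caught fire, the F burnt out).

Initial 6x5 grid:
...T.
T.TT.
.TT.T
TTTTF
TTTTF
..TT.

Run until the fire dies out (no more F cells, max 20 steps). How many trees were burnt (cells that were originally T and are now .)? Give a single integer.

Answer: 16

Derivation:
Step 1: +3 fires, +2 burnt (F count now 3)
Step 2: +3 fires, +3 burnt (F count now 3)
Step 3: +4 fires, +3 burnt (F count now 4)
Step 4: +4 fires, +4 burnt (F count now 4)
Step 5: +1 fires, +4 burnt (F count now 1)
Step 6: +1 fires, +1 burnt (F count now 1)
Step 7: +0 fires, +1 burnt (F count now 0)
Fire out after step 7
Initially T: 17, now '.': 29
Total burnt (originally-T cells now '.'): 16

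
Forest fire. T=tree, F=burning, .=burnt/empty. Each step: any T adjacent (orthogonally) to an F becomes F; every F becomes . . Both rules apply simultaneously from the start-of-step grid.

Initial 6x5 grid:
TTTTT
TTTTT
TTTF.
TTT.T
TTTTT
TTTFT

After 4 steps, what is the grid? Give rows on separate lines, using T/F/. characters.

Step 1: 5 trees catch fire, 2 burn out
  TTTTT
  TTTFT
  TTF..
  TTT.T
  TTTFT
  TTF.F
Step 2: 8 trees catch fire, 5 burn out
  TTTFT
  TTF.F
  TF...
  TTF.T
  TTF.F
  TF...
Step 3: 8 trees catch fire, 8 burn out
  TTF.F
  TF...
  F....
  TF..F
  TF...
  F....
Step 4: 4 trees catch fire, 8 burn out
  TF...
  F....
  .....
  F....
  F....
  .....

TF...
F....
.....
F....
F....
.....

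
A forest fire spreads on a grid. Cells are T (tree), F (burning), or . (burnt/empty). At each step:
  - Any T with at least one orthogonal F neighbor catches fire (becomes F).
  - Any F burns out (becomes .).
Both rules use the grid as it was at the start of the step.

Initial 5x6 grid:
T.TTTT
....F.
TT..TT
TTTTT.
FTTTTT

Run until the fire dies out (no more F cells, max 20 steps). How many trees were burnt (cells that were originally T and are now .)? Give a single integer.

Answer: 18

Derivation:
Step 1: +4 fires, +2 burnt (F count now 4)
Step 2: +7 fires, +4 burnt (F count now 7)
Step 3: +6 fires, +7 burnt (F count now 6)
Step 4: +1 fires, +6 burnt (F count now 1)
Step 5: +0 fires, +1 burnt (F count now 0)
Fire out after step 5
Initially T: 19, now '.': 29
Total burnt (originally-T cells now '.'): 18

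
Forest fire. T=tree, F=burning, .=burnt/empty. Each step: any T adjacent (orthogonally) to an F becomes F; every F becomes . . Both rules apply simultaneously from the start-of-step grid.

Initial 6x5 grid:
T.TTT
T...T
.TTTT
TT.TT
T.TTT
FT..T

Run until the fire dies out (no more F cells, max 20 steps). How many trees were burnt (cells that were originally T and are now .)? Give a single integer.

Step 1: +2 fires, +1 burnt (F count now 2)
Step 2: +1 fires, +2 burnt (F count now 1)
Step 3: +1 fires, +1 burnt (F count now 1)
Step 4: +1 fires, +1 burnt (F count now 1)
Step 5: +1 fires, +1 burnt (F count now 1)
Step 6: +1 fires, +1 burnt (F count now 1)
Step 7: +2 fires, +1 burnt (F count now 2)
Step 8: +3 fires, +2 burnt (F count now 3)
Step 9: +3 fires, +3 burnt (F count now 3)
Step 10: +2 fires, +3 burnt (F count now 2)
Step 11: +1 fires, +2 burnt (F count now 1)
Step 12: +0 fires, +1 burnt (F count now 0)
Fire out after step 12
Initially T: 20, now '.': 28
Total burnt (originally-T cells now '.'): 18

Answer: 18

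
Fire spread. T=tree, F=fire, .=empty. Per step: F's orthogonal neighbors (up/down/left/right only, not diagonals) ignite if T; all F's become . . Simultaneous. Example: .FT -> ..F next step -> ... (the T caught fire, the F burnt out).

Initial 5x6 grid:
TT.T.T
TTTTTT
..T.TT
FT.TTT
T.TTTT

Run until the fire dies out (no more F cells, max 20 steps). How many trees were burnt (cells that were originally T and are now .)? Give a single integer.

Answer: 2

Derivation:
Step 1: +2 fires, +1 burnt (F count now 2)
Step 2: +0 fires, +2 burnt (F count now 0)
Fire out after step 2
Initially T: 22, now '.': 10
Total burnt (originally-T cells now '.'): 2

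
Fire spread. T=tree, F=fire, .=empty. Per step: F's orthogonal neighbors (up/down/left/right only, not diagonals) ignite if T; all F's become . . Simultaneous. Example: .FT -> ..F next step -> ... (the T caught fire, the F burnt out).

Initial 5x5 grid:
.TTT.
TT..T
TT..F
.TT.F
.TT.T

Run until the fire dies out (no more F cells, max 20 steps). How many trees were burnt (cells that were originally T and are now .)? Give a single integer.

Answer: 2

Derivation:
Step 1: +2 fires, +2 burnt (F count now 2)
Step 2: +0 fires, +2 burnt (F count now 0)
Fire out after step 2
Initially T: 13, now '.': 14
Total burnt (originally-T cells now '.'): 2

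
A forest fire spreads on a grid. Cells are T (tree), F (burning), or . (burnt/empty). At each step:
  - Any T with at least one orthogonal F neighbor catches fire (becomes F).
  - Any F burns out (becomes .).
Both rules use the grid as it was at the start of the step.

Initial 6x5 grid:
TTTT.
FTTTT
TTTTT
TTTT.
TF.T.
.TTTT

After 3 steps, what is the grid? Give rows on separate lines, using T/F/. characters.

Step 1: 6 trees catch fire, 2 burn out
  FTTT.
  .FTTT
  FTTTT
  TFTT.
  F..T.
  .FTTT
Step 2: 6 trees catch fire, 6 burn out
  .FTT.
  ..FTT
  .FTTT
  F.FT.
  ...T.
  ..FTT
Step 3: 5 trees catch fire, 6 burn out
  ..FT.
  ...FT
  ..FTT
  ...F.
  ...T.
  ...FT

..FT.
...FT
..FTT
...F.
...T.
...FT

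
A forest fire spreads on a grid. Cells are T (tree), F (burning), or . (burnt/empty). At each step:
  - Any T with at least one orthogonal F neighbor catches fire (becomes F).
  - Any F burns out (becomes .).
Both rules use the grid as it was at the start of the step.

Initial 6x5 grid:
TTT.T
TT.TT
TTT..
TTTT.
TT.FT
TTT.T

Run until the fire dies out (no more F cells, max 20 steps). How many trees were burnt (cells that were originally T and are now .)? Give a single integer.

Step 1: +2 fires, +1 burnt (F count now 2)
Step 2: +2 fires, +2 burnt (F count now 2)
Step 3: +2 fires, +2 burnt (F count now 2)
Step 4: +3 fires, +2 burnt (F count now 3)
Step 5: +4 fires, +3 burnt (F count now 4)
Step 6: +4 fires, +4 burnt (F count now 4)
Step 7: +2 fires, +4 burnt (F count now 2)
Step 8: +0 fires, +2 burnt (F count now 0)
Fire out after step 8
Initially T: 22, now '.': 27
Total burnt (originally-T cells now '.'): 19

Answer: 19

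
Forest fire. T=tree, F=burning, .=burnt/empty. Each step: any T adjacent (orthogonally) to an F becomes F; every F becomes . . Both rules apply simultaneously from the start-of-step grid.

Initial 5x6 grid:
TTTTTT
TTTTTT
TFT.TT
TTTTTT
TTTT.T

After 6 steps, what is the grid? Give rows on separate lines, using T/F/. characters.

Step 1: 4 trees catch fire, 1 burn out
  TTTTTT
  TFTTTT
  F.F.TT
  TFTTTT
  TTTT.T
Step 2: 6 trees catch fire, 4 burn out
  TFTTTT
  F.FTTT
  ....TT
  F.FTTT
  TFTT.T
Step 3: 6 trees catch fire, 6 burn out
  F.FTTT
  ...FTT
  ....TT
  ...FTT
  F.FT.T
Step 4: 4 trees catch fire, 6 burn out
  ...FTT
  ....FT
  ....TT
  ....FT
  ...F.T
Step 5: 4 trees catch fire, 4 burn out
  ....FT
  .....F
  ....FT
  .....F
  .....T
Step 6: 3 trees catch fire, 4 burn out
  .....F
  ......
  .....F
  ......
  .....F

.....F
......
.....F
......
.....F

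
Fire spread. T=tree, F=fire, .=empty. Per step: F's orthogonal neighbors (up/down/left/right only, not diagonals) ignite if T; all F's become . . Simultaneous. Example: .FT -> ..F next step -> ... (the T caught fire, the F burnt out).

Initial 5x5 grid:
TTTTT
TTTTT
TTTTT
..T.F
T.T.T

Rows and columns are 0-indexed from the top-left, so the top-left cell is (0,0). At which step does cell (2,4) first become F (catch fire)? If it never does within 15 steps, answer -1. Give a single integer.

Step 1: cell (2,4)='F' (+2 fires, +1 burnt)
  -> target ignites at step 1
Step 2: cell (2,4)='.' (+2 fires, +2 burnt)
Step 3: cell (2,4)='.' (+3 fires, +2 burnt)
Step 4: cell (2,4)='.' (+4 fires, +3 burnt)
Step 5: cell (2,4)='.' (+4 fires, +4 burnt)
Step 6: cell (2,4)='.' (+2 fires, +4 burnt)
Step 7: cell (2,4)='.' (+1 fires, +2 burnt)
Step 8: cell (2,4)='.' (+0 fires, +1 burnt)
  fire out at step 8

1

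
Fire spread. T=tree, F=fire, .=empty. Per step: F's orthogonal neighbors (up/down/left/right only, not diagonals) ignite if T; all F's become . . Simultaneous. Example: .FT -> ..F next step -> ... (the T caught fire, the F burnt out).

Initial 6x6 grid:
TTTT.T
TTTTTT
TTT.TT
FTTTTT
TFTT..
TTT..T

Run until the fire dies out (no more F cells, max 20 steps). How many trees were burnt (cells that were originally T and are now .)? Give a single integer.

Step 1: +5 fires, +2 burnt (F count now 5)
Step 2: +6 fires, +5 burnt (F count now 6)
Step 3: +4 fires, +6 burnt (F count now 4)
Step 4: +3 fires, +4 burnt (F count now 3)
Step 5: +4 fires, +3 burnt (F count now 4)
Step 6: +3 fires, +4 burnt (F count now 3)
Step 7: +1 fires, +3 burnt (F count now 1)
Step 8: +1 fires, +1 burnt (F count now 1)
Step 9: +0 fires, +1 burnt (F count now 0)
Fire out after step 9
Initially T: 28, now '.': 35
Total burnt (originally-T cells now '.'): 27

Answer: 27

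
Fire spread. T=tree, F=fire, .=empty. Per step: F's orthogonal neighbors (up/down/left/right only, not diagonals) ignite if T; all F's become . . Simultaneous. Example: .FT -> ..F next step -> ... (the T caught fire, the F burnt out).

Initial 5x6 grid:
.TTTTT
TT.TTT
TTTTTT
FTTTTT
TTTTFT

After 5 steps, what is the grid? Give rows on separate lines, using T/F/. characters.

Step 1: 6 trees catch fire, 2 burn out
  .TTTTT
  TT.TTT
  FTTTTT
  .FTTFT
  FTTF.F
Step 2: 8 trees catch fire, 6 burn out
  .TTTTT
  FT.TTT
  .FTTFT
  ..FF.F
  .FF...
Step 3: 5 trees catch fire, 8 burn out
  .TTTTT
  .F.TFT
  ..FF.F
  ......
  ......
Step 4: 4 trees catch fire, 5 burn out
  .FTTFT
  ...F.F
  ......
  ......
  ......
Step 5: 3 trees catch fire, 4 burn out
  ..FF.F
  ......
  ......
  ......
  ......

..FF.F
......
......
......
......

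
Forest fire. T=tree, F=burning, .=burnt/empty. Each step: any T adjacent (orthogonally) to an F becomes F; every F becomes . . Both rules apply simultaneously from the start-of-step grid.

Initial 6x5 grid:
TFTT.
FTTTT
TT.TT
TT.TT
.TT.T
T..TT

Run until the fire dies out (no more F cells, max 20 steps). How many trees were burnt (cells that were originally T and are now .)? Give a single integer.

Step 1: +4 fires, +2 burnt (F count now 4)
Step 2: +4 fires, +4 burnt (F count now 4)
Step 3: +2 fires, +4 burnt (F count now 2)
Step 4: +3 fires, +2 burnt (F count now 3)
Step 5: +3 fires, +3 burnt (F count now 3)
Step 6: +1 fires, +3 burnt (F count now 1)
Step 7: +1 fires, +1 burnt (F count now 1)
Step 8: +1 fires, +1 burnt (F count now 1)
Step 9: +1 fires, +1 burnt (F count now 1)
Step 10: +0 fires, +1 burnt (F count now 0)
Fire out after step 10
Initially T: 21, now '.': 29
Total burnt (originally-T cells now '.'): 20

Answer: 20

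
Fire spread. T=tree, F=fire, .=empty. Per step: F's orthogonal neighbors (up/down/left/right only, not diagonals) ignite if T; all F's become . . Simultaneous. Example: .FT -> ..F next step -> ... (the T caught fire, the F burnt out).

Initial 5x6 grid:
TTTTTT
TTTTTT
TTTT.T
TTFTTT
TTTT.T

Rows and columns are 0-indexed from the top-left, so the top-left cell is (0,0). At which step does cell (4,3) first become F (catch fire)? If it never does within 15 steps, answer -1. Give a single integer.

Step 1: cell (4,3)='T' (+4 fires, +1 burnt)
Step 2: cell (4,3)='F' (+7 fires, +4 burnt)
  -> target ignites at step 2
Step 3: cell (4,3)='.' (+6 fires, +7 burnt)
Step 4: cell (4,3)='.' (+6 fires, +6 burnt)
Step 5: cell (4,3)='.' (+3 fires, +6 burnt)
Step 6: cell (4,3)='.' (+1 fires, +3 burnt)
Step 7: cell (4,3)='.' (+0 fires, +1 burnt)
  fire out at step 7

2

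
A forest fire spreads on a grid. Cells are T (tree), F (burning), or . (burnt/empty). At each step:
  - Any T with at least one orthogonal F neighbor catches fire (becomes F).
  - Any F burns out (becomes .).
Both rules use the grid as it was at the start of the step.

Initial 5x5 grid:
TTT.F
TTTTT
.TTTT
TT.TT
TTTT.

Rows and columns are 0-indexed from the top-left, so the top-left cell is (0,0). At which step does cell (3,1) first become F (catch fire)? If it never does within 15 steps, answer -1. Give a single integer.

Step 1: cell (3,1)='T' (+1 fires, +1 burnt)
Step 2: cell (3,1)='T' (+2 fires, +1 burnt)
Step 3: cell (3,1)='T' (+3 fires, +2 burnt)
Step 4: cell (3,1)='T' (+4 fires, +3 burnt)
Step 5: cell (3,1)='T' (+4 fires, +4 burnt)
Step 6: cell (3,1)='F' (+3 fires, +4 burnt)
  -> target ignites at step 6
Step 7: cell (3,1)='.' (+2 fires, +3 burnt)
Step 8: cell (3,1)='.' (+1 fires, +2 burnt)
Step 9: cell (3,1)='.' (+0 fires, +1 burnt)
  fire out at step 9

6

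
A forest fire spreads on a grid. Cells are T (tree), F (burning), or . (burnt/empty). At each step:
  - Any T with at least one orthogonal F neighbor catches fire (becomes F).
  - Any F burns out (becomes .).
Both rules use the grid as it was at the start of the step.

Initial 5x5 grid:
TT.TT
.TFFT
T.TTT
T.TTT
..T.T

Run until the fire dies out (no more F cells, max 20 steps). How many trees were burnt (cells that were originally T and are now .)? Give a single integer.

Answer: 14

Derivation:
Step 1: +5 fires, +2 burnt (F count now 5)
Step 2: +5 fires, +5 burnt (F count now 5)
Step 3: +3 fires, +5 burnt (F count now 3)
Step 4: +1 fires, +3 burnt (F count now 1)
Step 5: +0 fires, +1 burnt (F count now 0)
Fire out after step 5
Initially T: 16, now '.': 23
Total burnt (originally-T cells now '.'): 14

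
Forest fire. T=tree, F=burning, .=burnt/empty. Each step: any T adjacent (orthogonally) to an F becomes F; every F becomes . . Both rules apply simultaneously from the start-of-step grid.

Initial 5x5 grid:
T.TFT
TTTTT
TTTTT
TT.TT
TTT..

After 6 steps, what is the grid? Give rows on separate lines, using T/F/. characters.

Step 1: 3 trees catch fire, 1 burn out
  T.F.F
  TTTFT
  TTTTT
  TT.TT
  TTT..
Step 2: 3 trees catch fire, 3 burn out
  T....
  TTF.F
  TTTFT
  TT.TT
  TTT..
Step 3: 4 trees catch fire, 3 burn out
  T....
  TF...
  TTF.F
  TT.FT
  TTT..
Step 4: 3 trees catch fire, 4 burn out
  T....
  F....
  TF...
  TT..F
  TTT..
Step 5: 3 trees catch fire, 3 burn out
  F....
  .....
  F....
  TF...
  TTT..
Step 6: 2 trees catch fire, 3 burn out
  .....
  .....
  .....
  F....
  TFT..

.....
.....
.....
F....
TFT..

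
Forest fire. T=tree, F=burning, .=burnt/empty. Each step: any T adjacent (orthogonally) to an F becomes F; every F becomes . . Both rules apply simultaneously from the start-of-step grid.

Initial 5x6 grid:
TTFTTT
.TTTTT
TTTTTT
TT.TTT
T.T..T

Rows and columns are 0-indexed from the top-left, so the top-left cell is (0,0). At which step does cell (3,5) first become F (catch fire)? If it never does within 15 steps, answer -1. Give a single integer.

Step 1: cell (3,5)='T' (+3 fires, +1 burnt)
Step 2: cell (3,5)='T' (+5 fires, +3 burnt)
Step 3: cell (3,5)='T' (+4 fires, +5 burnt)
Step 4: cell (3,5)='T' (+5 fires, +4 burnt)
Step 5: cell (3,5)='T' (+3 fires, +5 burnt)
Step 6: cell (3,5)='F' (+2 fires, +3 burnt)
  -> target ignites at step 6
Step 7: cell (3,5)='.' (+1 fires, +2 burnt)
Step 8: cell (3,5)='.' (+0 fires, +1 burnt)
  fire out at step 8

6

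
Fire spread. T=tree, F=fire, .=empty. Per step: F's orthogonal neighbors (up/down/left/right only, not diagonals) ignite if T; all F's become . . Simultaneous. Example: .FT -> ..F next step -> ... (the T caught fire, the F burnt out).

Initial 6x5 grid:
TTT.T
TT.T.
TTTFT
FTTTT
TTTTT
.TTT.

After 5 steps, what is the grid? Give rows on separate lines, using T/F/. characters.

Step 1: 7 trees catch fire, 2 burn out
  TTT.T
  TT.F.
  FTF.F
  .FTFT
  FTTTT
  .TTT.
Step 2: 6 trees catch fire, 7 burn out
  TTT.T
  FT...
  .F...
  ..F.F
  .FTFT
  .TTT.
Step 3: 6 trees catch fire, 6 burn out
  FTT.T
  .F...
  .....
  .....
  ..F.F
  .FTF.
Step 4: 2 trees catch fire, 6 burn out
  .FT.T
  .....
  .....
  .....
  .....
  ..F..
Step 5: 1 trees catch fire, 2 burn out
  ..F.T
  .....
  .....
  .....
  .....
  .....

..F.T
.....
.....
.....
.....
.....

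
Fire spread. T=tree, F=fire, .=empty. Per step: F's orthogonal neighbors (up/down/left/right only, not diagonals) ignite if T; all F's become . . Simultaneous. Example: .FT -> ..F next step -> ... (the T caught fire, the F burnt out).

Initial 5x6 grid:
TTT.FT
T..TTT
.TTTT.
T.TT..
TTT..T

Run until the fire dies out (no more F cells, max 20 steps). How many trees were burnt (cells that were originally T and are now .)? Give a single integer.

Answer: 14

Derivation:
Step 1: +2 fires, +1 burnt (F count now 2)
Step 2: +3 fires, +2 burnt (F count now 3)
Step 3: +1 fires, +3 burnt (F count now 1)
Step 4: +2 fires, +1 burnt (F count now 2)
Step 5: +2 fires, +2 burnt (F count now 2)
Step 6: +1 fires, +2 burnt (F count now 1)
Step 7: +1 fires, +1 burnt (F count now 1)
Step 8: +1 fires, +1 burnt (F count now 1)
Step 9: +1 fires, +1 burnt (F count now 1)
Step 10: +0 fires, +1 burnt (F count now 0)
Fire out after step 10
Initially T: 19, now '.': 25
Total burnt (originally-T cells now '.'): 14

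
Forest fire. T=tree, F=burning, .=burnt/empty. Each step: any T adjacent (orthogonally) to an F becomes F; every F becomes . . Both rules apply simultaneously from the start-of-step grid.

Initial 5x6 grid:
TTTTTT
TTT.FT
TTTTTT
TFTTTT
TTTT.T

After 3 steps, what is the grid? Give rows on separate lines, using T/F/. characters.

Step 1: 7 trees catch fire, 2 burn out
  TTTTFT
  TTT..F
  TFTTFT
  F.FTTT
  TFTT.T
Step 2: 11 trees catch fire, 7 burn out
  TTTF.F
  TFT...
  F.FF.F
  ...FFT
  F.FT.T
Step 3: 6 trees catch fire, 11 burn out
  TFF...
  F.F...
  ......
  .....F
  ...F.T

TFF...
F.F...
......
.....F
...F.T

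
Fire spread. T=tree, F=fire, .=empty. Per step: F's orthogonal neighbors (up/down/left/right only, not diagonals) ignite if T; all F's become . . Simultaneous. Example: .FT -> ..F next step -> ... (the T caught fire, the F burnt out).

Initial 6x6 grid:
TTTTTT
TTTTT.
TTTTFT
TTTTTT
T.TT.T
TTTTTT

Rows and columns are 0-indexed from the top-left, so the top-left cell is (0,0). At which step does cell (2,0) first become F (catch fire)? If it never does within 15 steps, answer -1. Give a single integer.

Step 1: cell (2,0)='T' (+4 fires, +1 burnt)
Step 2: cell (2,0)='T' (+5 fires, +4 burnt)
Step 3: cell (2,0)='T' (+7 fires, +5 burnt)
Step 4: cell (2,0)='F' (+7 fires, +7 burnt)
  -> target ignites at step 4
Step 5: cell (2,0)='.' (+5 fires, +7 burnt)
Step 6: cell (2,0)='.' (+3 fires, +5 burnt)
Step 7: cell (2,0)='.' (+1 fires, +3 burnt)
Step 8: cell (2,0)='.' (+0 fires, +1 burnt)
  fire out at step 8

4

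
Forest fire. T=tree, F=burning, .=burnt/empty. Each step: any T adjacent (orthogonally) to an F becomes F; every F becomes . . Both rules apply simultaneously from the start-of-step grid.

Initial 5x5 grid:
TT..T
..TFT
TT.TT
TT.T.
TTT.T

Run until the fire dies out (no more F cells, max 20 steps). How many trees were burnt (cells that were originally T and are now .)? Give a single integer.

Step 1: +3 fires, +1 burnt (F count now 3)
Step 2: +3 fires, +3 burnt (F count now 3)
Step 3: +0 fires, +3 burnt (F count now 0)
Fire out after step 3
Initially T: 16, now '.': 15
Total burnt (originally-T cells now '.'): 6

Answer: 6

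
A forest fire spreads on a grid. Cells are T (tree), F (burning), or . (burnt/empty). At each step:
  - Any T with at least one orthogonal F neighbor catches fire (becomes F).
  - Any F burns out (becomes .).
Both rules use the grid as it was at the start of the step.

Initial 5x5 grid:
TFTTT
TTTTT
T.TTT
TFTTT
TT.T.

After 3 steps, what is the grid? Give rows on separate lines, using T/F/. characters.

Step 1: 6 trees catch fire, 2 burn out
  F.FTT
  TFTTT
  T.TTT
  F.FTT
  TF.T.
Step 2: 7 trees catch fire, 6 burn out
  ...FT
  F.FTT
  F.FTT
  ...FT
  F..T.
Step 3: 5 trees catch fire, 7 burn out
  ....F
  ...FT
  ...FT
  ....F
  ...F.

....F
...FT
...FT
....F
...F.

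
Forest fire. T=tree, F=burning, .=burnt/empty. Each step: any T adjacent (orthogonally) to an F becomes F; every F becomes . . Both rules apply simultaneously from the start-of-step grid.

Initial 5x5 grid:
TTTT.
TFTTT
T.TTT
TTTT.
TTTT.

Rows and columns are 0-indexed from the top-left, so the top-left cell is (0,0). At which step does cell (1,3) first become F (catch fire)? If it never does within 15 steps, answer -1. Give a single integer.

Step 1: cell (1,3)='T' (+3 fires, +1 burnt)
Step 2: cell (1,3)='F' (+5 fires, +3 burnt)
  -> target ignites at step 2
Step 3: cell (1,3)='.' (+5 fires, +5 burnt)
Step 4: cell (1,3)='.' (+5 fires, +5 burnt)
Step 5: cell (1,3)='.' (+2 fires, +5 burnt)
Step 6: cell (1,3)='.' (+0 fires, +2 burnt)
  fire out at step 6

2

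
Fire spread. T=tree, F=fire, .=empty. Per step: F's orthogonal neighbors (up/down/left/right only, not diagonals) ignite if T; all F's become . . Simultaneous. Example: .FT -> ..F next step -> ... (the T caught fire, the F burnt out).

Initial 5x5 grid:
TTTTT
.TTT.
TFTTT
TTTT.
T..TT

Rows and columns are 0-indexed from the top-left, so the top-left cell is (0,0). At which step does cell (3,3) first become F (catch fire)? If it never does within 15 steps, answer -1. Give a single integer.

Step 1: cell (3,3)='T' (+4 fires, +1 burnt)
Step 2: cell (3,3)='T' (+5 fires, +4 burnt)
Step 3: cell (3,3)='F' (+6 fires, +5 burnt)
  -> target ignites at step 3
Step 4: cell (3,3)='.' (+2 fires, +6 burnt)
Step 5: cell (3,3)='.' (+2 fires, +2 burnt)
Step 6: cell (3,3)='.' (+0 fires, +2 burnt)
  fire out at step 6

3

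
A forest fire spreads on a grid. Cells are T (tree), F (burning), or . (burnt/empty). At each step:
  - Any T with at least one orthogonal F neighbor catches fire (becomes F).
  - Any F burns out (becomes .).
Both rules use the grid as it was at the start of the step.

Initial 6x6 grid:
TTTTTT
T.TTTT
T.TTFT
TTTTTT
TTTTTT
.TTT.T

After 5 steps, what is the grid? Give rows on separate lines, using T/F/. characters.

Step 1: 4 trees catch fire, 1 burn out
  TTTTTT
  T.TTFT
  T.TF.F
  TTTTFT
  TTTTTT
  .TTT.T
Step 2: 7 trees catch fire, 4 burn out
  TTTTFT
  T.TF.F
  T.F...
  TTTF.F
  TTTTFT
  .TTT.T
Step 3: 6 trees catch fire, 7 burn out
  TTTF.F
  T.F...
  T.....
  TTF...
  TTTF.F
  .TTT.T
Step 4: 5 trees catch fire, 6 burn out
  TTF...
  T.....
  T.....
  TF....
  TTF...
  .TTF.F
Step 5: 4 trees catch fire, 5 burn out
  TF....
  T.....
  T.....
  F.....
  TF....
  .TF...

TF....
T.....
T.....
F.....
TF....
.TF...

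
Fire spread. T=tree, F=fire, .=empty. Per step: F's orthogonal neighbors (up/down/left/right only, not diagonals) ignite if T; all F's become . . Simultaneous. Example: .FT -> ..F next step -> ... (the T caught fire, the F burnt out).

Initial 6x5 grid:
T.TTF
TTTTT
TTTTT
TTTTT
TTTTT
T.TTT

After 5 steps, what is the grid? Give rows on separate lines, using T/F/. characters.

Step 1: 2 trees catch fire, 1 burn out
  T.TF.
  TTTTF
  TTTTT
  TTTTT
  TTTTT
  T.TTT
Step 2: 3 trees catch fire, 2 burn out
  T.F..
  TTTF.
  TTTTF
  TTTTT
  TTTTT
  T.TTT
Step 3: 3 trees catch fire, 3 burn out
  T....
  TTF..
  TTTF.
  TTTTF
  TTTTT
  T.TTT
Step 4: 4 trees catch fire, 3 burn out
  T....
  TF...
  TTF..
  TTTF.
  TTTTF
  T.TTT
Step 5: 5 trees catch fire, 4 burn out
  T....
  F....
  TF...
  TTF..
  TTTF.
  T.TTF

T....
F....
TF...
TTF..
TTTF.
T.TTF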